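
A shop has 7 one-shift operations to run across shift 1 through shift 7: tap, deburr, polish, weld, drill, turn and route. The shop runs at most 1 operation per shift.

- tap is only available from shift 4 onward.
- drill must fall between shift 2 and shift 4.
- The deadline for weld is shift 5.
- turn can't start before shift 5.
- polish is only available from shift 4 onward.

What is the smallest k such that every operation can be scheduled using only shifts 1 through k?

With at most 1 per shift and 7 operations, at least 7 shifts are needed.
turn can't be placed before shift 5, so the schedule must run through at least shift 5.
7 works (last occupied shift: shift 7): for example polish=shift 6; drill=shift 2; deburr=shift 3; route=shift 7; tap=shift 4; turn=shift 5; weld=shift 1.

7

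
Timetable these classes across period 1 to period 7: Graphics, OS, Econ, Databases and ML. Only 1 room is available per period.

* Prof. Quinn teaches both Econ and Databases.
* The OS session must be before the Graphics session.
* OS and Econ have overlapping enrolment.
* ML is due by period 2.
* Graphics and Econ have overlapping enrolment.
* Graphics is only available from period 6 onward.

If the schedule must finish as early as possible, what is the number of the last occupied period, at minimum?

6

The precedence chain requires at least 2 distinct periods.
With at most 1 per period and 5 classes, at least 5 periods are needed.
Graphics can't be placed before period 6, so the schedule must run through at least period 6.
6 works (last occupied period: period 6): for example ML in period 1, Econ in period 3, Graphics in period 6, OS in period 2, Databases in period 4.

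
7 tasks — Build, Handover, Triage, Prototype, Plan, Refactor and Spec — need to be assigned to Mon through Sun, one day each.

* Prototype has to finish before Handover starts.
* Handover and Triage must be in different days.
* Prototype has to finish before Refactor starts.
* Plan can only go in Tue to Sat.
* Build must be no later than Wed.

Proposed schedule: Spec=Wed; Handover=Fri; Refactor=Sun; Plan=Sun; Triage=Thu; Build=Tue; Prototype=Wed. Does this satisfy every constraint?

Invalid. Plan can only go in Tue to Sat.

Plan can only go in Tue to Sat — violated.
Handover and Triage must be in different days — holds.
Prototype has to finish before Handover starts — holds.
Build must be no later than Wed — holds.
Prototype has to finish before Refactor starts — holds.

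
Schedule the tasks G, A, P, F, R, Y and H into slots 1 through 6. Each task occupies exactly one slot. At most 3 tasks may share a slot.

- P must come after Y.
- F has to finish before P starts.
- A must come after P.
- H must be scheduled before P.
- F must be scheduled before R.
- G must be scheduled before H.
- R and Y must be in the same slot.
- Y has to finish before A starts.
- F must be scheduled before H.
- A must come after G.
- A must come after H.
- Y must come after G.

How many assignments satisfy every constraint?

43

Splitting on G: it can be 1 (27), 2 (13), 3 (3). Listing each branch's schedules as (A, P, F, R, Y, H):
G=1: (4,3,1,2,2,2) (5,3,1,2,2,2) (5,4,1,2,2,2) (5,4,1,2,2,3) (5,4,1,3,3,2) (5,4,1,3,3,3) (5,4,2,3,3,3) (6,3,1,2,2,2) (6,4,1,2,2,2) (6,4,1,2,2,3) (6,4,1,3,3,2) (6,4,1,3,3,3) (6,4,2,3,3,3) (6,5,1,2,2,2) (6,5,1,2,2,3) (6,5,1,2,2,4) (6,5,1,3,3,2) (6,5,1,3,3,3) (6,5,1,3,3,4) (6,5,1,4,4,2) (6,5,1,4,4,3) (6,5,1,4,4,4) (6,5,2,3,3,3) (6,5,2,3,3,4) (6,5,2,4,4,3) (6,5,2,4,4,4) (6,5,3,4,4,4) — 27.
G=2: (5,4,1,3,3,3) (5,4,2,3,3,3) (6,4,1,3,3,3) (6,4,2,3,3,3) (6,5,1,3,3,3) (6,5,1,3,3,4) (6,5,1,4,4,3) (6,5,1,4,4,4) (6,5,2,3,3,3) (6,5,2,3,3,4) (6,5,2,4,4,3) (6,5,2,4,4,4) (6,5,3,4,4,4) — 13.
G=3: (6,5,1,4,4,4) (6,5,2,4,4,4) (6,5,3,4,4,4) — 3.
Summing: 27 + 13 + 3 = 43.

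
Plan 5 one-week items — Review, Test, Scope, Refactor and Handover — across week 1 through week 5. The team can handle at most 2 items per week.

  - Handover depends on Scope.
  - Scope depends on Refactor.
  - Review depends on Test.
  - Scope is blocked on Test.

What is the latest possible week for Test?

week 3

Downstream work caps Test at week 3.
Test at week 3 is achievable: Handover in week 5; Scope in week 4; Review in week 4; Refactor in week 1; Test in week 3.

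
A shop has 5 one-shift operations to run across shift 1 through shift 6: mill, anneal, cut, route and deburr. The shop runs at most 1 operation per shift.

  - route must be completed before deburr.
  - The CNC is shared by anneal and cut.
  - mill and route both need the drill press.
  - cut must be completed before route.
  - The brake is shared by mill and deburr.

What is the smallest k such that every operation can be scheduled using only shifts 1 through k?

5

The precedence chain requires at least 3 distinct shifts.
With at most 1 per shift and 5 operations, at least 5 shifts are needed.
5 works (last occupied shift: shift 5): for example deburr -> shift 3; cut -> shift 1; anneal -> shift 5; mill -> shift 4; route -> shift 2.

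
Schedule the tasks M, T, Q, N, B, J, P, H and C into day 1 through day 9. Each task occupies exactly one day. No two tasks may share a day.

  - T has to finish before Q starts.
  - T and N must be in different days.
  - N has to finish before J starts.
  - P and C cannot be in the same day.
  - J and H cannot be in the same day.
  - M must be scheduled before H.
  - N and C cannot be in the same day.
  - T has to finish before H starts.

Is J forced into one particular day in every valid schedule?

J can be day 2 (e.g. P -> day 8; Q -> day 6; T -> day 3; J -> day 2; C -> day 9; B -> day 7; H -> day 5; M -> day 4; N -> day 1) or day 3 (e.g. B in day 7, T in day 1, P in day 8, M in day 4, N in day 2, C in day 9, J in day 3, Q in day 6, H in day 5).

No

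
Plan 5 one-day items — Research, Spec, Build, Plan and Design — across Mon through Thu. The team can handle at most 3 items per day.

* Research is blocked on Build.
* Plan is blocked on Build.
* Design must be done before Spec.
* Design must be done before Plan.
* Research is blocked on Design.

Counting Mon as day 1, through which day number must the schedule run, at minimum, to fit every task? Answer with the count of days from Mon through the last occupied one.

The precedence chain requires at least 2 distinct days.
With at most 3 per day and 5 tasks, at least 2 days are needed.
2 works (last occupied day: Tue): for example Plan -> Tue, Research -> Tue, Spec -> Tue, Build -> Mon, Design -> Mon.

2 days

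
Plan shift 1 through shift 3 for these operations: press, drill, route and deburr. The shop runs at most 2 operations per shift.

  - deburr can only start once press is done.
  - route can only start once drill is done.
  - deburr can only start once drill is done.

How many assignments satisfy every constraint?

Splitting on press: it can be shift 1 (5), shift 2 (3). Listing each branch's schedules as (drill, route, deburr) by shift number:
press=shift 1: (1,2,2) (1,2,3) (1,3,2) (1,3,3) (2,3,3) — 5.
press=shift 2: (1,2,3) (1,3,3) (2,3,3) — 3.
Summing: 5 + 3 = 8.

8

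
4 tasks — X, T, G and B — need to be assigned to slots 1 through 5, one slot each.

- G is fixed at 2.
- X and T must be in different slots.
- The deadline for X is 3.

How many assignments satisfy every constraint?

Splitting on X: it can be 1 (20), 2 (20), 3 (20). Listing each branch's schedules as (T, G, B):
X=1: (2,2,1) (2,2,2) (2,2,3) (2,2,4) (2,2,5) (3,2,1) (3,2,2) (3,2,3) (3,2,4) (3,2,5) (4,2,1) (4,2,2) (4,2,3) (4,2,4) (4,2,5) (5,2,1) (5,2,2) (5,2,3) (5,2,4) (5,2,5) — 20.
X=2: (1,2,1) (1,2,2) (1,2,3) (1,2,4) (1,2,5) (3,2,1) (3,2,2) (3,2,3) (3,2,4) (3,2,5) (4,2,1) (4,2,2) (4,2,3) (4,2,4) (4,2,5) (5,2,1) (5,2,2) (5,2,3) (5,2,4) (5,2,5) — 20.
X=3: (1,2,1) (1,2,2) (1,2,3) (1,2,4) (1,2,5) (2,2,1) (2,2,2) (2,2,3) (2,2,4) (2,2,5) (4,2,1) (4,2,2) (4,2,3) (4,2,4) (4,2,5) (5,2,1) (5,2,2) (5,2,3) (5,2,4) (5,2,5) — 20.
Summing: 20 + 20 + 20 = 60.

60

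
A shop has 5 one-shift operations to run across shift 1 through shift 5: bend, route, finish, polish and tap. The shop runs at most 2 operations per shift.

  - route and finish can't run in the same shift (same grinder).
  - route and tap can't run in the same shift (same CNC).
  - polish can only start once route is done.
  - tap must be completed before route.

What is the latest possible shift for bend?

bend at shift 5 is achievable: bend in shift 5; tap in shift 1; route in shift 2; polish in shift 3; finish in shift 1.

shift 5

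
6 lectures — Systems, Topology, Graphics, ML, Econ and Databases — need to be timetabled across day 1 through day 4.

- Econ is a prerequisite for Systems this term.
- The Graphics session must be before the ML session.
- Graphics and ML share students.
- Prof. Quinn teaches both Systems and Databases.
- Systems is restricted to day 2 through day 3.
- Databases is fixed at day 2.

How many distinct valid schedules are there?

Splitting on Topology: it can be day 1 (12), day 2 (12), day 3 (12), day 4 (12). Listing each branch's schedules as (Systems, Graphics, ML, Econ, Databases) by day number:
Topology=day 1: (3,1,2,1,2) (3,1,2,2,2) (3,1,3,1,2) (3,1,3,2,2) (3,1,4,1,2) (3,1,4,2,2) (3,2,3,1,2) (3,2,3,2,2) (3,2,4,1,2) (3,2,4,2,2) (3,3,4,1,2) (3,3,4,2,2) — 12.
Topology=day 2: (3,1,2,1,2) (3,1,2,2,2) (3,1,3,1,2) (3,1,3,2,2) (3,1,4,1,2) (3,1,4,2,2) (3,2,3,1,2) (3,2,3,2,2) (3,2,4,1,2) (3,2,4,2,2) (3,3,4,1,2) (3,3,4,2,2) — 12.
Topology=day 3: (3,1,2,1,2) (3,1,2,2,2) (3,1,3,1,2) (3,1,3,2,2) (3,1,4,1,2) (3,1,4,2,2) (3,2,3,1,2) (3,2,3,2,2) (3,2,4,1,2) (3,2,4,2,2) (3,3,4,1,2) (3,3,4,2,2) — 12.
Topology=day 4: (3,1,2,1,2) (3,1,2,2,2) (3,1,3,1,2) (3,1,3,2,2) (3,1,4,1,2) (3,1,4,2,2) (3,2,3,1,2) (3,2,3,2,2) (3,2,4,1,2) (3,2,4,2,2) (3,3,4,1,2) (3,3,4,2,2) — 12.
Summing: 12 + 12 + 12 + 12 = 48.

48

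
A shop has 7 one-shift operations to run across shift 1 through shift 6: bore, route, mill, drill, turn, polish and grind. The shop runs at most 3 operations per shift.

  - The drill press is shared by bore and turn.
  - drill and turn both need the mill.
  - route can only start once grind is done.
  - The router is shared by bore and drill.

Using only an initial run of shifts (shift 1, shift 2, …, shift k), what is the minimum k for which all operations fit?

3

The precedence chain requires at least 2 distinct shifts.
With at most 3 per shift and 7 operations, at least 3 shifts are needed.
3 works (last occupied shift: shift 3): for example bore -> shift 1; mill -> shift 1; route -> shift 2; grind -> shift 1; turn -> shift 3; polish -> shift 2; drill -> shift 2.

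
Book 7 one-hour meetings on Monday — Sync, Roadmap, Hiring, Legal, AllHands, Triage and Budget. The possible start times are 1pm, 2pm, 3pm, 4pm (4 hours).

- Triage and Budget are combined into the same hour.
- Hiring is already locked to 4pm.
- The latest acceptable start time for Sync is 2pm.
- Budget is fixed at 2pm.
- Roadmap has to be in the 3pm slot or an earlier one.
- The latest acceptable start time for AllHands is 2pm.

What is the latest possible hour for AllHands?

2pm

AllHands's own window allows nothing later than 2pm.
AllHands at 2pm is achievable: Legal=1pm, Budget=2pm, Hiring=4pm, Roadmap=1pm, AllHands=2pm, Sync=1pm, Triage=2pm.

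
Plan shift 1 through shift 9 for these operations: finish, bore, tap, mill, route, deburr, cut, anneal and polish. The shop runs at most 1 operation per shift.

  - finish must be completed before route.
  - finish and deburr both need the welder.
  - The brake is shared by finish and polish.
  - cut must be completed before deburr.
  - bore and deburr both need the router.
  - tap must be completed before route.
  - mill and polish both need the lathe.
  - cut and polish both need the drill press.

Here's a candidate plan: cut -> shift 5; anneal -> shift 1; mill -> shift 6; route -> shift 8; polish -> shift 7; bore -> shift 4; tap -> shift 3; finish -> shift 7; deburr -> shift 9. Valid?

cut and polish both need the drill press — holds.
The shop runs at most 1 operation per shift — violated.
The brake is shared by finish and polish — violated.
bore and deburr both need the router — holds.
cut must be completed before deburr — holds.
finish and deburr both need the welder — holds.
finish must be completed before route — holds.
mill and polish both need the lathe — holds.
tap must be completed before route — holds.

No — it violates: The brake is shared by finish and polish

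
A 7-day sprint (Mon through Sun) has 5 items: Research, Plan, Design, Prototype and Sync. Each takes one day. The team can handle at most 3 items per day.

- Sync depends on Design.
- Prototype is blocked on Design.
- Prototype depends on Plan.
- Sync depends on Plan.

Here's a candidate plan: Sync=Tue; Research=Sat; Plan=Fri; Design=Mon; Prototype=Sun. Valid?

The team can handle at most 3 items per day — holds.
Sync depends on Plan — violated.
Prototype depends on Plan — holds.
Prototype is blocked on Design — holds.
Sync depends on Design — holds.

No. Sync depends on Plan is not satisfied.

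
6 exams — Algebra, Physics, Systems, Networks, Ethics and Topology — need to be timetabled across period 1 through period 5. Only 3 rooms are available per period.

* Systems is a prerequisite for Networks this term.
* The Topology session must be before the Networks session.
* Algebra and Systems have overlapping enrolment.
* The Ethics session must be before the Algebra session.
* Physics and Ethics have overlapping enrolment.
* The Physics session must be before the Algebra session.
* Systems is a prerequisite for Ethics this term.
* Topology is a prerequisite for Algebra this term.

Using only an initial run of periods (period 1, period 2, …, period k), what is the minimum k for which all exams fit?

The precedence chain requires at least 3 distinct periods.
With at most 3 per period and 6 exams, at least 2 periods are needed.
3 works (last occupied period: period 3): for example Systems in period 1, Physics in period 1, Networks in period 2, Ethics in period 2, Topology in period 1, Algebra in period 3.

3 periods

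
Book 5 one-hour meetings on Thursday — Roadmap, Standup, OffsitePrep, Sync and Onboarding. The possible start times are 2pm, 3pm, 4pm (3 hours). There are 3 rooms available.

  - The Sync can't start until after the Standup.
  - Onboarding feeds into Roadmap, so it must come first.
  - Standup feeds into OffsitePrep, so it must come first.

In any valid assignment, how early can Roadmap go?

3pm

Precedence pushes Roadmap to at least 3pm.
Roadmap at 3pm is achievable: OffsitePrep=3pm; Roadmap=3pm; Sync=3pm; Standup=2pm; Onboarding=2pm.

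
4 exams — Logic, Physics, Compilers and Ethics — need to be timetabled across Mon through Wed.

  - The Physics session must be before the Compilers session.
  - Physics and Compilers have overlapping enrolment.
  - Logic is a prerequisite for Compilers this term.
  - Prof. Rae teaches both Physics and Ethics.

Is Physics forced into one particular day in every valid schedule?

No

Physics can be Mon (e.g. Physics=Mon; Ethics=Tue; Compilers=Tue; Logic=Mon) or Tue (e.g. Ethics in Mon; Logic in Mon; Compilers in Wed; Physics in Tue).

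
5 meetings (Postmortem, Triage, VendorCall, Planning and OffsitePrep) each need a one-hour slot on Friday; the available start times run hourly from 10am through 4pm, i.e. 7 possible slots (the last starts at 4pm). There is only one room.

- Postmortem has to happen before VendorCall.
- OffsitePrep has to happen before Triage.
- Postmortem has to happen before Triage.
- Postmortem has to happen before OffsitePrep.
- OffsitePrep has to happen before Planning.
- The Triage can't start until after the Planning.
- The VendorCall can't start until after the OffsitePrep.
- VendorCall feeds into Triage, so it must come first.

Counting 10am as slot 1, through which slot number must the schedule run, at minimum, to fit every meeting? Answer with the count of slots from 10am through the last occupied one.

The precedence chain requires at least 4 distinct slots.
With at most 1 per slot and 5 meetings, at least 5 slots are needed.
5 works (last occupied slot: 2pm): for example Planning -> 1pm; Triage -> 2pm; OffsitePrep -> 11am; Postmortem -> 10am; VendorCall -> 12pm.

5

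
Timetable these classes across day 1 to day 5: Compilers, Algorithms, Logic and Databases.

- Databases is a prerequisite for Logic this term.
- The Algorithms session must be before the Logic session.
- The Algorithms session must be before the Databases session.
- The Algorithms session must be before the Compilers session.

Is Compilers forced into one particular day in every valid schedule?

Compilers can be day 2 (e.g. Databases in day 2; Algorithms in day 1; Logic in day 3; Compilers in day 2) or day 3 (e.g. Databases in day 2; Logic in day 3; Algorithms in day 1; Compilers in day 3).

No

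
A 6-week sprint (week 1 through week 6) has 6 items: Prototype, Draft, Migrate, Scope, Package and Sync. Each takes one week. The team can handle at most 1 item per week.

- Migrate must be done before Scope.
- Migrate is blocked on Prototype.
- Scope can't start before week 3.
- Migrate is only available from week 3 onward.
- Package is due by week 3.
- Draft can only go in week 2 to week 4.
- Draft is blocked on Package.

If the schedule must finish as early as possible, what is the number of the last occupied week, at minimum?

The precedence chain requires at least 3 distinct weeks.
With at most 1 per week and 6 tasks, at least 6 weeks are needed.
Propagating the time windows through the other constraints, Scope can't land before week 4, so the schedule must run through at least week 4.
6 works (last occupied week: week 6): for example Draft -> week 2; Scope -> week 5; Sync -> week 6; Prototype -> week 3; Migrate -> week 4; Package -> week 1.

6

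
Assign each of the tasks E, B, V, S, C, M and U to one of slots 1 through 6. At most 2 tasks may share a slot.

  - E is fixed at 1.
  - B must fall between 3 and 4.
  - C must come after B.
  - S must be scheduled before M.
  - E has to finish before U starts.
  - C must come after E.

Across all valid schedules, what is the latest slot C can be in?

Precedence pushes C to at least 4.
C at 6 is achievable: S in 1, C in 6, V in 3, B in 3, M in 2, E in 1, U in 2.

6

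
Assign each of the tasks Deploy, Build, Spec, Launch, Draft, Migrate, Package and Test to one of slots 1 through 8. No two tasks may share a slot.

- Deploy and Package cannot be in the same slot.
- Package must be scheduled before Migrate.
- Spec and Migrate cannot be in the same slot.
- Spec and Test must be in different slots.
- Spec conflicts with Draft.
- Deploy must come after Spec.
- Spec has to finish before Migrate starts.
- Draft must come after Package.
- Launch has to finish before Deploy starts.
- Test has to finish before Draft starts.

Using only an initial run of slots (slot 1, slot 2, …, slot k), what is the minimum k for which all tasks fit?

8 slots

The precedence chain requires at least 2 distinct slots.
With at most 1 per slot and 8 tasks, at least 8 slots are needed.
8 works (last occupied slot: 8): for example Test in 5; Spec in 1; Draft in 6; Migrate in 7; Launch in 2; Build in 8; Package in 4; Deploy in 3.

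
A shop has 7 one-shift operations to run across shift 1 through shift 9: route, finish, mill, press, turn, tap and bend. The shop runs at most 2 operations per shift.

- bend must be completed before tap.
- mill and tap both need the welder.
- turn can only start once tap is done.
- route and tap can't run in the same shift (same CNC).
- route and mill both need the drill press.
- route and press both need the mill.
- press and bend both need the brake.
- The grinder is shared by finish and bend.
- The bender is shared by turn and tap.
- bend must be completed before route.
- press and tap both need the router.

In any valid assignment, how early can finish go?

finish at shift 1 is achievable: tap -> shift 3, finish -> shift 1, turn -> shift 4, mill -> shift 1, route -> shift 4, press -> shift 5, bend -> shift 2.

shift 1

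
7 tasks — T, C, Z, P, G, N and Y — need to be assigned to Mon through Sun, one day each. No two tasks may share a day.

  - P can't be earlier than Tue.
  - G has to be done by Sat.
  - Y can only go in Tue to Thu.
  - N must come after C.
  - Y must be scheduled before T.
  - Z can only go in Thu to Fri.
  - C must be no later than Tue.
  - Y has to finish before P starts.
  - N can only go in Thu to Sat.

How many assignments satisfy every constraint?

32

Splitting on T: it can be Wed (4), Thu (3), Fri (3), Sat (6), Sun (16). Listing each branch's schedules as (C, Z, P, G, N, Y):
T=Wed: (Mon,Thu,Sun,Fri,Sat,Tue) (Mon,Thu,Sun,Sat,Fri,Tue) (Mon,Fri,Sun,Thu,Sat,Tue) (Mon,Fri,Sun,Sat,Thu,Tue) — 4.
T=Thu: (Mon,Fri,Sun,Tue,Sat,Wed) (Mon,Fri,Sun,Wed,Sat,Tue) (Tue,Fri,Sun,Mon,Sat,Wed) — 3.
T=Fri: (Mon,Thu,Sun,Tue,Sat,Wed) (Mon,Thu,Sun,Wed,Sat,Tue) (Tue,Thu,Sun,Mon,Sat,Wed) — 3.
T=Sat: (Mon,Thu,Sun,Tue,Fri,Wed) (Mon,Thu,Sun,Wed,Fri,Tue) (Mon,Fri,Sun,Tue,Thu,Wed) (Mon,Fri,Sun,Wed,Thu,Tue) (Tue,Thu,Sun,Mon,Fri,Wed) (Tue,Fri,Sun,Mon,Thu,Wed) — 6.
T=Sun: (Mon,Thu,Wed,Fri,Sat,Tue) (Mon,Thu,Wed,Sat,Fri,Tue) (Mon,Thu,Fri,Tue,Sat,Wed) (Mon,Thu,Fri,Wed,Sat,Tue) (Mon,Thu,Sat,Tue,Fri,Wed) (Mon,Thu,Sat,Wed,Fri,Tue) (Mon,Fri,Wed,Thu,Sat,Tue) (Mon,Fri,Wed,Sat,Thu,Tue) (Mon,Fri,Thu,Tue,Sat,Wed) (Mon,Fri,Thu,Wed,Sat,Tue) (Mon,Fri,Sat,Tue,Thu,Wed) (Mon,Fri,Sat,Wed,Thu,Tue) (Tue,Thu,Fri,Mon,Sat,Wed) (Tue,Thu,Sat,Mon,Fri,Wed) (Tue,Fri,Thu,Mon,Sat,Wed) (Tue,Fri,Sat,Mon,Thu,Wed) — 16.
Summing: 4 + 3 + 3 + 6 + 16 = 32.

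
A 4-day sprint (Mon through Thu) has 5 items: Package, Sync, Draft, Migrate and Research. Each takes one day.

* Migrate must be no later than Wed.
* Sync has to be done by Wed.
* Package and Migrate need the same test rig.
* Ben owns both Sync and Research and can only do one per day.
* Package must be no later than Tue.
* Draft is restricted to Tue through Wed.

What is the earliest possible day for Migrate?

Mon

Migrate's own window allows nothing later than Wed.
Migrate at Mon is achievable: Sync in Mon, Draft in Tue, Migrate in Mon, Package in Tue, Research in Tue.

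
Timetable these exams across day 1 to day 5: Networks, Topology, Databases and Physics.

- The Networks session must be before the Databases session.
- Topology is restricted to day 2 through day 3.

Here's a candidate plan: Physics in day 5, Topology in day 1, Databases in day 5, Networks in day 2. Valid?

No. Topology is restricted to day 2 through day 3 is not satisfied.

Topology is restricted to day 2 through day 3 — violated.
The Networks session must be before the Databases session — holds.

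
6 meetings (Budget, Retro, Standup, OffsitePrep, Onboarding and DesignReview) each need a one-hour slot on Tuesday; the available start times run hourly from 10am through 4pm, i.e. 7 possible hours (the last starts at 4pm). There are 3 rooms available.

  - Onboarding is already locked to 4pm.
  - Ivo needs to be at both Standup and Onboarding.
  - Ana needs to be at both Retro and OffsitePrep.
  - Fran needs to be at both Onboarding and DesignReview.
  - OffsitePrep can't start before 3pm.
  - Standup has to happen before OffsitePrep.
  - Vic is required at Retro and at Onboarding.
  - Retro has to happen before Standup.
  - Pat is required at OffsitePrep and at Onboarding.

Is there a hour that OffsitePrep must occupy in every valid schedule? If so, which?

OffsitePrep's window is 3pm–4pm.
Onboarding is fixed at 4pm, and OffsitePrep can't share a hour with Onboarding.
So OffsitePrep must be 3pm.

3pm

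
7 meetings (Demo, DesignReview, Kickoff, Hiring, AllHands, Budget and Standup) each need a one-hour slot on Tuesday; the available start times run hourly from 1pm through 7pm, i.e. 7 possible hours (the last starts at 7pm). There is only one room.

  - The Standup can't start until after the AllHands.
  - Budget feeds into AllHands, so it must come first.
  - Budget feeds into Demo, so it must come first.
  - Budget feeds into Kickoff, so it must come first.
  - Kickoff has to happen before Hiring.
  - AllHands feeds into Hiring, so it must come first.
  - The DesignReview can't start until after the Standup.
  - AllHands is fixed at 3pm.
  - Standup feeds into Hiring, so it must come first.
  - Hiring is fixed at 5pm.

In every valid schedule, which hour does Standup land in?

4pm

AllHands is fixed at 3pm and must come before Standup, so Standup is at least 4pm.
Hiring is fixed at 5pm and must come after Standup, so Standup is at most 4pm.
So Standup must be 4pm.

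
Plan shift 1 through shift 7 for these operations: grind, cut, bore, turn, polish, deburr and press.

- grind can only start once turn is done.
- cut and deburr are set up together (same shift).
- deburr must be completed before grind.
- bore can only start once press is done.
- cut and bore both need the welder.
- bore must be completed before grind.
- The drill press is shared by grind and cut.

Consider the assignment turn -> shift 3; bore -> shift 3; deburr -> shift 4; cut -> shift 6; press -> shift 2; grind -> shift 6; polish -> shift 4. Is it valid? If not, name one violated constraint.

No. The drill press is shared by grind and cut is not satisfied.

bore can only start once press is done — holds.
bore must be completed before grind — holds.
grind can only start once turn is done — holds.
deburr must be completed before grind — holds.
The drill press is shared by grind and cut — violated.
cut and deburr are set up together (same shift) — violated.
cut and bore both need the welder — holds.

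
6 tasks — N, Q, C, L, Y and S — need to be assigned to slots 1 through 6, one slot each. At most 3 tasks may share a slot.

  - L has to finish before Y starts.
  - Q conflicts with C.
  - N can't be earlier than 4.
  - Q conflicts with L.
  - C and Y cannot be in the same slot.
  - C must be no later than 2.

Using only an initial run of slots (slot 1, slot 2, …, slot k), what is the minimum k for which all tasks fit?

4

The precedence chain requires at least 2 distinct slots.
With at most 3 per slot and 6 tasks, at least 2 slots are needed.
N can't be placed before 4, so the schedule must run through at least slot 4.
4 works (last occupied slot: 4): for example L in 1, C in 1, S in 1, Q in 2, Y in 2, N in 4.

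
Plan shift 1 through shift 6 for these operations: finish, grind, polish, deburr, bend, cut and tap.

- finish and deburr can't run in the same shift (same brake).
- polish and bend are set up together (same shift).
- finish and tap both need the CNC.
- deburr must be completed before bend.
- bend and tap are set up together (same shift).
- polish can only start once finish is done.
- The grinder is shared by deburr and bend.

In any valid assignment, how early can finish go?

shift 1

Downstream work caps finish at shift 5.
finish at shift 1 is achievable: cut=shift 1, deburr=shift 2, grind=shift 1, bend=shift 3, tap=shift 3, finish=shift 1, polish=shift 3.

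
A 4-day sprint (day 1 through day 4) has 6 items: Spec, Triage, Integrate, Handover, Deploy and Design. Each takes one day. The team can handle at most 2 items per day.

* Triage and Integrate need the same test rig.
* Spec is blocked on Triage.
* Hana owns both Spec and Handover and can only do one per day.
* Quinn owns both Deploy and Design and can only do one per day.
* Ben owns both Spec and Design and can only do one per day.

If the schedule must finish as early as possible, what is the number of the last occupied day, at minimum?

The precedence chain requires at least 2 distinct days.
With at most 2 per day and 6 work items, at least 3 days are needed.
3 works (last occupied day: day 3): for example Deploy=day 1; Handover=day 3; Design=day 3; Triage=day 1; Integrate=day 2; Spec=day 2.

3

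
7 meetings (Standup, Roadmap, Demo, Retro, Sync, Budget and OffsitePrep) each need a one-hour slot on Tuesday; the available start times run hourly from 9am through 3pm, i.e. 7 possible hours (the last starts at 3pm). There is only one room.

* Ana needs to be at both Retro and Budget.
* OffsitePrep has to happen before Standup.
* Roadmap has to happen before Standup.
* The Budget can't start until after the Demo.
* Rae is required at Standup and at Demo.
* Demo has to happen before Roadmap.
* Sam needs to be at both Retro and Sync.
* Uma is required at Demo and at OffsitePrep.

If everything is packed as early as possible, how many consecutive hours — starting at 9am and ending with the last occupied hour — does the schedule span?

7

The precedence chain requires at least 3 distinct hours.
With at most 1 per hour and 7 meetings, at least 7 hours are needed.
7 works (last occupied hour: 3pm): for example Demo=9am, Standup=12pm, Roadmap=10am, Sync=3pm, Retro=2pm, Budget=1pm, OffsitePrep=11am.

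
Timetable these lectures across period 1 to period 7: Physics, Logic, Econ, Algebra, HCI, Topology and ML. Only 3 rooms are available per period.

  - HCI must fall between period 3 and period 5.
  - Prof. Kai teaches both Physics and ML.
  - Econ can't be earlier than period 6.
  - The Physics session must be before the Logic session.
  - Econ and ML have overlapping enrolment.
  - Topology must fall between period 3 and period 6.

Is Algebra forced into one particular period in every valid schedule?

No

Algebra can be period 1 (e.g. Econ -> period 6, Logic -> period 2, HCI -> period 3, Algebra -> period 1, Physics -> period 1, ML -> period 2, Topology -> period 3) or period 2 (e.g. Econ -> period 6; Algebra -> period 2; Physics -> period 1; Logic -> period 2; Topology -> period 3; ML -> period 2; HCI -> period 3).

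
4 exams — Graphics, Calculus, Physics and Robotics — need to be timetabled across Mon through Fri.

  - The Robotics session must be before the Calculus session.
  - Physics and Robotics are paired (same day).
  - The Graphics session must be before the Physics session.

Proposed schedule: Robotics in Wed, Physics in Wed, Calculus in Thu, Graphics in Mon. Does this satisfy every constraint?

Yes, all constraints hold

The Graphics session must be before the Physics session — holds.
Physics and Robotics are paired (same day) — holds.
The Robotics session must be before the Calculus session — holds.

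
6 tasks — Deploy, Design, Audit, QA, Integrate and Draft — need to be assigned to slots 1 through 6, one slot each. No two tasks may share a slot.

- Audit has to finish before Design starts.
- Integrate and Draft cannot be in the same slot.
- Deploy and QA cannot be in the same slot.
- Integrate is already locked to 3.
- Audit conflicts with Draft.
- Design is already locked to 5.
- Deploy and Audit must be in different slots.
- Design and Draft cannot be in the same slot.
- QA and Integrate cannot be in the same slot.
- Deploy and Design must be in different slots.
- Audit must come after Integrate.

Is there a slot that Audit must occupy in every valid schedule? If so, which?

4

Integrate is fixed at 3 and must come before Audit, so Audit is at least 4.
Design is fixed at 5 and must come after Audit, so Audit is at most 4.
So Audit must be 4.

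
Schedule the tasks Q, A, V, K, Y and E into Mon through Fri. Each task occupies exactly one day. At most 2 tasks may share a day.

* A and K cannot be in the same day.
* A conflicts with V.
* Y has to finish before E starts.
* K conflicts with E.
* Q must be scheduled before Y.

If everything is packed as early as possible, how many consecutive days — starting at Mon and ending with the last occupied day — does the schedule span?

3

The precedence chain requires at least 3 distinct days.
With at most 2 per day and 6 tasks, at least 3 days are needed.
3 works (last occupied day: Wed): for example K=Tue; A=Mon; Y=Tue; E=Wed; Q=Mon; V=Wed.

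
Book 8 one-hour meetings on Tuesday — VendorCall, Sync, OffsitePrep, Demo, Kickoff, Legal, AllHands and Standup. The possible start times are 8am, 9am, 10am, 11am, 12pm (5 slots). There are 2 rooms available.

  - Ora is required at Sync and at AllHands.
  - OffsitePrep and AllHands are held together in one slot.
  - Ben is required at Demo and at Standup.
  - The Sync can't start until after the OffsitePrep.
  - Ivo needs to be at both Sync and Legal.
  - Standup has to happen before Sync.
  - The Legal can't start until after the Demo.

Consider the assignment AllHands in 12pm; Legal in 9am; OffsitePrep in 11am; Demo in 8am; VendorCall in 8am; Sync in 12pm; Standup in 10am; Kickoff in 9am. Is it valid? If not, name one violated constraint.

The Legal can't start until after the Demo — holds.
Ben is required at Demo and at Standup — holds.
There are 2 rooms available — holds.
Ora is required at Sync and at AllHands — violated.
OffsitePrep and AllHands are held together in one slot — violated.
The Sync can't start until after the OffsitePrep — holds.
Ivo needs to be at both Sync and Legal — holds.
Standup has to happen before Sync — holds.

No — it violates: Ora is required at Sync and at AllHands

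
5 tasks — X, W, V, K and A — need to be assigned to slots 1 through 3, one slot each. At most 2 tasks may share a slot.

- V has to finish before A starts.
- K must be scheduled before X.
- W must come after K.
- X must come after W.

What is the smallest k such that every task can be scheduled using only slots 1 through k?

3

The precedence chain requires at least 3 distinct slots.
With at most 2 per slot and 5 tasks, at least 3 slots are needed.
3 works (last occupied slot: 3): for example V in 1; X in 3; A in 2; K in 1; W in 2.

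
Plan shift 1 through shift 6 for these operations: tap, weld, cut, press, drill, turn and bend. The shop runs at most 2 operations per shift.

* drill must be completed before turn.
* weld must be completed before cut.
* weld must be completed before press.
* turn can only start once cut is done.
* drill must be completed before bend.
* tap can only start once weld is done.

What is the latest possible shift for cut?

shift 5

Precedence pushes cut to at least shift 2; downstream work caps cut at shift 5.
cut at shift 5 is achievable: weld in shift 1; drill in shift 1; press in shift 2; cut in shift 5; turn in shift 6; bend in shift 3; tap in shift 2.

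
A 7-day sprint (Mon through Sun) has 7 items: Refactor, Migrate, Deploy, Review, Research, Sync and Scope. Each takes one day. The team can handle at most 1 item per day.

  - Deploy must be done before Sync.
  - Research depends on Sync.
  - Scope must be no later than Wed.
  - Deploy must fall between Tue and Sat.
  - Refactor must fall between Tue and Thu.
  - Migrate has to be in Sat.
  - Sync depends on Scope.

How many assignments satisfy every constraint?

16

Splitting on Refactor: it can be Tue (5), Wed (5), Thu (6). Listing each branch's schedules as (Migrate, Deploy, Review, Research, Sync, Scope):
Refactor=Tue: (Sat,Wed,Thu,Sun,Fri,Mon) (Sat,Wed,Fri,Sun,Thu,Mon) (Sat,Wed,Sun,Fri,Thu,Mon) (Sat,Thu,Mon,Sun,Fri,Wed) (Sat,Thu,Wed,Sun,Fri,Mon) — 5.
Refactor=Wed: (Sat,Tue,Thu,Sun,Fri,Mon) (Sat,Tue,Fri,Sun,Thu,Mon) (Sat,Tue,Sun,Fri,Thu,Mon) (Sat,Thu,Mon,Sun,Fri,Tue) (Sat,Thu,Tue,Sun,Fri,Mon) — 5.
Refactor=Thu: (Sat,Tue,Mon,Sun,Fri,Wed) (Sat,Tue,Wed,Sun,Fri,Mon) (Sat,Tue,Fri,Sun,Wed,Mon) (Sat,Tue,Sun,Fri,Wed,Mon) (Sat,Wed,Mon,Sun,Fri,Tue) (Sat,Wed,Tue,Sun,Fri,Mon) — 6.
Summing: 5 + 5 + 6 = 16.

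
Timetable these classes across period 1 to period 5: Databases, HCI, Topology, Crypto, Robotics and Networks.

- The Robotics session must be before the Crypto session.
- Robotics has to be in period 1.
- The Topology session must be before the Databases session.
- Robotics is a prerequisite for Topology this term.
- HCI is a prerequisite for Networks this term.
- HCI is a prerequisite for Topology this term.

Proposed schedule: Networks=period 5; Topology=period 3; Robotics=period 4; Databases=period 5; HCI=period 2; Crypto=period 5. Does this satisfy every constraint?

No — it violates: Robotics has to be in period 1

Robotics is a prerequisite for Topology this term — violated.
The Topology session must be before the Databases session — holds.
The Robotics session must be before the Crypto session — holds.
Robotics has to be in period 1 — violated.
HCI is a prerequisite for Topology this term — holds.
HCI is a prerequisite for Networks this term — holds.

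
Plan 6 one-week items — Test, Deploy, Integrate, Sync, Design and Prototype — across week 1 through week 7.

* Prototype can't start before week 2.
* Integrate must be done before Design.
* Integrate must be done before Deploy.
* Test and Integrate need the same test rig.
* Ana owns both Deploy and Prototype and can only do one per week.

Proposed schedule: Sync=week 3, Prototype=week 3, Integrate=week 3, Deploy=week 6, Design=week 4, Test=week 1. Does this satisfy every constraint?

Valid

Integrate must be done before Deploy — holds.
Integrate must be done before Design — holds.
Prototype can't start before week 2 — holds.
Test and Integrate need the same test rig — holds.
Ana owns both Deploy and Prototype and can only do one per week — holds.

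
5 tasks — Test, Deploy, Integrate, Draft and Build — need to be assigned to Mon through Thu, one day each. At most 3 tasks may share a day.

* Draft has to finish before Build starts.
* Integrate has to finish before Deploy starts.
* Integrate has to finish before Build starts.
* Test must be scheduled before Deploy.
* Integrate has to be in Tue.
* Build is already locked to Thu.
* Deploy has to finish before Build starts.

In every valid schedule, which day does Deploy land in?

Integrate is fixed at Tue and must come before Deploy, so Deploy is at least Wed.
Build is fixed at Thu and must come after Deploy, so Deploy is at most Wed.
So Deploy must be Wed.

Wed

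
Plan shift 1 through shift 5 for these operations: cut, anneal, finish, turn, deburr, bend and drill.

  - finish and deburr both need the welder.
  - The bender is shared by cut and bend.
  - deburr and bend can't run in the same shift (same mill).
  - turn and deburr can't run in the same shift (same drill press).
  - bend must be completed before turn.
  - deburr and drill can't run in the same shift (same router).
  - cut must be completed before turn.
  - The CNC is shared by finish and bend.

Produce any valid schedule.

turn -> shift 3; finish -> shift 1; cut -> shift 1; bend -> shift 2; drill -> shift 1; anneal -> shift 1; deburr -> shift 4

Checking: bend(shift 2) before turn(shift 3); cut(shift 1) before turn(shift 3); turn(shift 3) != deburr(shift 4); finish(shift 1) != deburr(shift 4); finish(shift 1) != bend(shift 2); cut(shift 1) != bend(shift 2); deburr(shift 4) != bend(shift 2); deburr(shift 4) != drill(shift 1).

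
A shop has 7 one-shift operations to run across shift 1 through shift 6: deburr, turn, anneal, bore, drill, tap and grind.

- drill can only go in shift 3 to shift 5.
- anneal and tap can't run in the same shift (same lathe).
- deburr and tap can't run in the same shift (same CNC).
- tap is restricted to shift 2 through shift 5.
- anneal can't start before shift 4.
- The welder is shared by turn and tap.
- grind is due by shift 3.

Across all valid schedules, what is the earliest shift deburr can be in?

deburr at shift 1 is achievable: drill in shift 3, bore in shift 1, anneal in shift 4, turn in shift 1, grind in shift 1, deburr in shift 1, tap in shift 2.

shift 1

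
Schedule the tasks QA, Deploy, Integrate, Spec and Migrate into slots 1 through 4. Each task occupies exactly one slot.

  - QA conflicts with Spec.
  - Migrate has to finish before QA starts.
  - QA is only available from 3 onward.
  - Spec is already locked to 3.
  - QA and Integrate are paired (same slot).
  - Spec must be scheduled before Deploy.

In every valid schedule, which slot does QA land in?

QA's window is 3–4.
Spec is fixed at 3, and QA can't share a slot with Spec.
So QA must be 4.

4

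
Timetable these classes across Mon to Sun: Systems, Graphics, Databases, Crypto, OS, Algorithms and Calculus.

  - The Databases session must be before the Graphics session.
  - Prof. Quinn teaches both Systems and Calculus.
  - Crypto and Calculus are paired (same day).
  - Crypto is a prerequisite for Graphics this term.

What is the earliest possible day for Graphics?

Tue

Precedence pushes Graphics to at least Tue.
Graphics at Tue is achievable: Systems=Tue, Graphics=Tue, Calculus=Mon, Algorithms=Mon, Databases=Mon, Crypto=Mon, OS=Mon.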